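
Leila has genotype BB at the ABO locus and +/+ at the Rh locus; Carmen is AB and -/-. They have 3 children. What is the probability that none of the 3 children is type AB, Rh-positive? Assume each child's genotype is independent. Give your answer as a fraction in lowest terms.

ABO cross BB × AB → 1/2 B, 1/2 AB.
Rh cross +/+ × -/- → 1 Rh+; so P(type AB, Rh-positive) = 1/2 × 1 = 1/2 per child.
P(not type AB, Rh-positive) = 1/2 for one child; (1/2)^3 = 1/8.

1/8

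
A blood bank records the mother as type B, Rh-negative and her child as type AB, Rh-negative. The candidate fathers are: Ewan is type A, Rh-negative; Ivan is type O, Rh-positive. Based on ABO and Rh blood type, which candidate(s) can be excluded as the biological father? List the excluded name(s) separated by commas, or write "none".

A candidate is excluded only if no genotype consistent with his phenotype could produce a type AB, Rh-negative child with a type B, Rh-negative mother.
Ivan (type O, Rh+): no genotype consistent with that phenotype can produce a type-AB Rh- child with a type-B mother.

Ivan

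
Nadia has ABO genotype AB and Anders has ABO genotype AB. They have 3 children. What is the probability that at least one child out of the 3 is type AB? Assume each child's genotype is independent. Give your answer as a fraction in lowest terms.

ABO cross AB × AB → 1/4 A, 1/4 B, 1/2 AB.
So P(type AB) = 1/2 per child.
P(none) = (1/2)^3 = 1/8; P(at least one) = 1 − 1/8 = 7/8.

7/8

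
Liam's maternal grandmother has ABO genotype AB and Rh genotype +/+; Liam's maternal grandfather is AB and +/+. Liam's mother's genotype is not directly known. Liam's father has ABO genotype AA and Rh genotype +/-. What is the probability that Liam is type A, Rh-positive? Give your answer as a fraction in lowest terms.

Liam's mother's ABO genotype from AB × AB: 1/4 AA, 1/2 AB, 1/4 BB.
Crossing each possibility with the father AA and summing P(type A): 1/4·1 + 1/2·1/2 + 1/4·0 = 1/2.
Similarly for Rh via the mother's Rh distribution: P(Rh+) = 1.
Independent loci: 1/2 × 1 = 1/2.

1/2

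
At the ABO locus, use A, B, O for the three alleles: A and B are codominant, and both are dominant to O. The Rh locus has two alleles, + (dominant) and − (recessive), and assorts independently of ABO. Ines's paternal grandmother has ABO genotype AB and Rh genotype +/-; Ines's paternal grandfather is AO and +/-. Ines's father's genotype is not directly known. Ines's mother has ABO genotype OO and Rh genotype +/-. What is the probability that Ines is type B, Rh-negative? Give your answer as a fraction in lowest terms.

1/16

Ines's father's ABO genotype from AB × AO: 1/4 AA, 1/4 AB, 1/4 AO, 1/4 BO.
Crossing each possibility with the mother OO and summing P(type B): 1/4·0 + 1/4·1/2 + 1/4·0 + 1/4·1/2 = 1/4.
Similarly for Rh via the father's Rh distribution: P(Rh-) = 1/4.
Independent loci: 1/4 × 1/4 = 1/16.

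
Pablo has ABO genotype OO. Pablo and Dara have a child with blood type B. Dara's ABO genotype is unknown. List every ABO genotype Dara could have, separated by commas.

For each candidate genotype of Dara, check whether crossing it with OO can produce every observed child phenotype.
  AA → possible child types {A} ✗
  AB → possible child types {A, B} ✓
  AO → possible child types {O, A} ✗
  BB → possible child types {B} ✓
  BO → possible child types {O, B} ✓
  OO → possible child types {O} ✗

AB, BB, BO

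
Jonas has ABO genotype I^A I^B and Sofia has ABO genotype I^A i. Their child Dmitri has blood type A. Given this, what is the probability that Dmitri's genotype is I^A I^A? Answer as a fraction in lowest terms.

1/2

Cross I^A I^B × I^A i → 1/4 I^A I^A, 1/4 I^A I^B, 1/4 I^A i, 1/4 I^B i.
Type-A genotypes among offspring: I^A I^A (1/4), I^A i (1/4); total 1/2.
P(I^A I^A | type A) = (1/4) / (1/2) = 1/2.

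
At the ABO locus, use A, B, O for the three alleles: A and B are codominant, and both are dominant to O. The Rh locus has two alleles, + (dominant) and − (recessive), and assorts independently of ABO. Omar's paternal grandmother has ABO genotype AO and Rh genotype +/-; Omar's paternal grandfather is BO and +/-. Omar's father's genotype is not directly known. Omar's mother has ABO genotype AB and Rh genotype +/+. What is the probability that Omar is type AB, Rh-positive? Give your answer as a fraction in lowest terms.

Omar's father's ABO genotype from AO × BO: 1/4 AB, 1/4 AO, 1/4 BO, 1/4 OO.
Crossing each possibility with the mother AB and summing P(type AB): 1/4·1/2 + 1/4·1/4 + 1/4·1/4 + 1/4·0 = 1/4.
Similarly for Rh via the father's Rh distribution: P(Rh+) = 1.
Independent loci: 1/4 × 1 = 1/4.

1/4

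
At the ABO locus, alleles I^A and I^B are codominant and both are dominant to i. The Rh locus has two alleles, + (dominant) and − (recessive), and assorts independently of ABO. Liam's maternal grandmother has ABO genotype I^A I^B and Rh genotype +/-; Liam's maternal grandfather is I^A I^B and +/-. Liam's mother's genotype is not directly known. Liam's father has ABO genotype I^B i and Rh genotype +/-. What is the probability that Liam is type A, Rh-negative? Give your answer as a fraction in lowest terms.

1/16

Liam's mother's ABO genotype from I^A I^B × I^A I^B: 1/4 I^A I^A, 1/2 I^A I^B, 1/4 I^B I^B.
Crossing each possibility with the father I^B i and summing P(type A): 1/4·1/2 + 1/2·1/4 + 1/4·0 = 1/4.
Similarly for Rh via the mother's Rh distribution: P(Rh-) = 1/4.
Independent loci: 1/4 × 1/4 = 1/16.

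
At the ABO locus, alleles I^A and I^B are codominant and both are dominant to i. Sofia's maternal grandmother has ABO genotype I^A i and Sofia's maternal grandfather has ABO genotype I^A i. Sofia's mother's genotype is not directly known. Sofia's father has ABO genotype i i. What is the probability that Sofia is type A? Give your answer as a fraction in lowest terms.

1/2

Sofia's mother's ABO genotype from I^A i × I^A i: 1/4 I^A I^A, 1/2 I^A i, 1/4 i i.
Crossing each possibility with the father i i and summing P(type A): 1/4·1 + 1/2·1/2 + 1/4·0 = 1/2.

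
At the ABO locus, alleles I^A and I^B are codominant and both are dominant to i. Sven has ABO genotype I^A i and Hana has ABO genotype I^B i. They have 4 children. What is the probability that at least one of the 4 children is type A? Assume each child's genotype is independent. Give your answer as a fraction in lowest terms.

175/256

ABO cross I^A i × I^B i → 1/4 O, 1/4 A, 1/4 B, 1/4 AB.
So P(type A) = 1/4 per child.
P(none) = (3/4)^4 = 81/256; P(at least one) = 1 − 81/256 = 175/256.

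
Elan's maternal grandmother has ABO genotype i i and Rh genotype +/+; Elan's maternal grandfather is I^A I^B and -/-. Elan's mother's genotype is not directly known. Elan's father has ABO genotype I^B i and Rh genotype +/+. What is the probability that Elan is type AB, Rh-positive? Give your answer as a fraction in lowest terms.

1/8

Elan's mother's ABO genotype from i i × I^A I^B: 1/2 I^A i, 1/2 I^B i.
Crossing each possibility with the father I^B i and summing P(type AB): 1/2·1/4 + 1/2·0 = 1/8.
Similarly for Rh via the mother's Rh distribution: P(Rh+) = 1.
Independent loci: 1/8 × 1 = 1/8.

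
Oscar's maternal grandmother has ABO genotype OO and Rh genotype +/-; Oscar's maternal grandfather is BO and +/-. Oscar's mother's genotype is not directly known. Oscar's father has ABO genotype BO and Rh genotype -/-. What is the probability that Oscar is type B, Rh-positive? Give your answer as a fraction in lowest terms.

5/16

Oscar's mother's ABO genotype from OO × BO: 1/2 BO, 1/2 OO.
Crossing each possibility with the father BO and summing P(type B): 1/2·3/4 + 1/2·1/2 = 5/8.
Similarly for Rh via the mother's Rh distribution: P(Rh+) = 1/2.
Independent loci: 5/8 × 1/2 = 5/16.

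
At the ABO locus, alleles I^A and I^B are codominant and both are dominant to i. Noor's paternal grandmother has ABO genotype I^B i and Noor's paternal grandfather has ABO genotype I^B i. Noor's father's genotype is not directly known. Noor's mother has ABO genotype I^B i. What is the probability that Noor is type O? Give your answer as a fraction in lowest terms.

1/4

Noor's father's ABO genotype from I^B i × I^B i: 1/4 I^B I^B, 1/2 I^B i, 1/4 i i.
Crossing each possibility with the mother I^B i and summing P(type O): 1/4·0 + 1/2·1/4 + 1/4·1/2 = 1/4.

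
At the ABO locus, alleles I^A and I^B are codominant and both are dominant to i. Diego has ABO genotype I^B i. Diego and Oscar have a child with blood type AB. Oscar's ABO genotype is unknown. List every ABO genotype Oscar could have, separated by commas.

For each candidate genotype of Oscar, check whether crossing it with I^B i can produce every observed child phenotype.
  I^A I^A → possible child types {A, AB} ✓
  I^A I^B → possible child types {A, B, AB} ✓
  I^A i → possible child types {O, A, B, AB} ✓
  I^B I^B → possible child types {B} ✗
  I^B i → possible child types {O, B} ✗
  i i → possible child types {O, B} ✗

I^A I^A, I^A I^B, I^A i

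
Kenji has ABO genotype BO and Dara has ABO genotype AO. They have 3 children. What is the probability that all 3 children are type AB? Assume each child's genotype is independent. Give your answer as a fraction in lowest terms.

ABO cross BO × AO → 1/4 O, 1/4 A, 1/4 B, 1/4 AB.
So P(type AB) = 1/4 per child.
All 3 independent: (1/4)^3 = 1/64.

1/64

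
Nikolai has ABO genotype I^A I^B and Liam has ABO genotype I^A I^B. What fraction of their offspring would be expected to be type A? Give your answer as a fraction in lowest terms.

ABO cross I^A I^B × I^A I^B → offspring phenotypes: 1/4 A, 1/4 B, 1/2 AB.
So P(type A) = 1/4.

1/4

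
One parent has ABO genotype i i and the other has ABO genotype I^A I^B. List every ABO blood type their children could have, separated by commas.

Gametes from i i × I^A I^B give offspring ABO genotypes I^A i, I^B i, i.e. phenotypes A, B.

A, B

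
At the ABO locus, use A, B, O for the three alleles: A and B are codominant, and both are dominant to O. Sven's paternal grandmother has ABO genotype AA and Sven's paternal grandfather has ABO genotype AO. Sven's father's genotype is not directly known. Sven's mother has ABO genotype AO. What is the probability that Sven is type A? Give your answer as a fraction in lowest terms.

Sven's father's ABO genotype from AA × AO: 1/2 AA, 1/2 AO.
Crossing each possibility with the mother AO and summing P(type A): 1/2·1 + 1/2·3/4 = 7/8.

7/8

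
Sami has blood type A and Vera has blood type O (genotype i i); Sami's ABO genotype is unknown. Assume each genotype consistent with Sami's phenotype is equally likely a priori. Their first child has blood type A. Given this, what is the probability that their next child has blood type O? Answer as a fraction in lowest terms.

1/6

Possible genotypes: Sami ∈ {I^A I^A, I^A i}; Vera ∈ {i i}.
Weight each parental genotype pair by prior × P(type-A child):
  I^A I^A × i i: posterior weight 2/3; P(next child type O) = 0.
  I^A i × i i: posterior weight 1/3; P(next child type O) = 1/2.
Weighted sum = 1/6.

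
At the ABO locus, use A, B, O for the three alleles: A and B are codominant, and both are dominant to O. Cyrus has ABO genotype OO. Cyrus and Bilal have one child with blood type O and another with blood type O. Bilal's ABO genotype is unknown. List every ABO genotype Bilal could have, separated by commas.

AO, BO, OO

For each candidate genotype of Bilal, check whether crossing it with OO can produce every observed child phenotype.
  AA → possible child types {A} ✗
  AB → possible child types {A, B} ✗
  AO → possible child types {O, A} ✓
  BB → possible child types {B} ✗
  BO → possible child types {O, B} ✓
  OO → possible child types {O} ✓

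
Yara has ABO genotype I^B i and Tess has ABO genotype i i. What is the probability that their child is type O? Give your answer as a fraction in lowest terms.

1/2

ABO cross I^B i × i i → offspring phenotypes: 1/2 O, 1/2 B.
So P(type O) = 1/2.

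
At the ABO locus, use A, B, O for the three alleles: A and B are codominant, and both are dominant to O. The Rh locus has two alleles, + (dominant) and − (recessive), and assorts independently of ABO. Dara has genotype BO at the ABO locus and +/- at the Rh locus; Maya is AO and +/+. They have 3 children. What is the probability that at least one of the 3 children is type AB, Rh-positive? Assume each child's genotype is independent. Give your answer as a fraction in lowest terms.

37/64

ABO cross BO × AO → 1/4 O, 1/4 A, 1/4 B, 1/4 AB.
Rh cross +/- × +/+ → 1 Rh+; so P(type AB, Rh-positive) = 1/4 × 1 = 1/4 per child.
P(none) = (3/4)^3 = 27/64; P(at least one) = 1 − 27/64 = 37/64.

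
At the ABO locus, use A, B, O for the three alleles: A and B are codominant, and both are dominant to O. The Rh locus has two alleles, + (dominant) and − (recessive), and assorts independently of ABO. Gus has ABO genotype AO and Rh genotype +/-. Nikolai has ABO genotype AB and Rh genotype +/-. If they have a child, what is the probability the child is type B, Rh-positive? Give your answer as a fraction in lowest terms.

ABO cross AO × AB → offspring phenotypes: 1/2 A, 1/4 B, 1/4 AB.
Rh cross +/- × +/- → 3/4 Rh+, 1/4 Rh-.
Independent loci: P(type B, Rh-positive) = 1/4 × 3/4 = 3/16.

3/16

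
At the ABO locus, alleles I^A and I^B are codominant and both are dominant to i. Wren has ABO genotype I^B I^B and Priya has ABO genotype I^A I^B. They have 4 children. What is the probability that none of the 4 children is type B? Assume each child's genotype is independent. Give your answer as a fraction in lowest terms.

ABO cross I^B I^B × I^A I^B → 1/2 B, 1/2 AB.
So P(type B) = 1/2 per child.
P(not type B) = 1/2 for one child; (1/2)^4 = 1/16.

1/16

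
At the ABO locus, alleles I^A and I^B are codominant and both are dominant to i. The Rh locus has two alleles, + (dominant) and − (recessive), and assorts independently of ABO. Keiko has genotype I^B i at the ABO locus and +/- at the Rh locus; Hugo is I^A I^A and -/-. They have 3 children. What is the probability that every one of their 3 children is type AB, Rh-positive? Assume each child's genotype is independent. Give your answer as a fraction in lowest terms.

ABO cross I^B i × I^A I^A → 1/2 A, 1/2 AB.
Rh cross +/- × -/- → 1/2 Rh+, 1/2 Rh-; so P(type AB, Rh-positive) = 1/2 × 1/2 = 1/4 per child.
All 3 independent: (1/4)^3 = 1/64.

1/64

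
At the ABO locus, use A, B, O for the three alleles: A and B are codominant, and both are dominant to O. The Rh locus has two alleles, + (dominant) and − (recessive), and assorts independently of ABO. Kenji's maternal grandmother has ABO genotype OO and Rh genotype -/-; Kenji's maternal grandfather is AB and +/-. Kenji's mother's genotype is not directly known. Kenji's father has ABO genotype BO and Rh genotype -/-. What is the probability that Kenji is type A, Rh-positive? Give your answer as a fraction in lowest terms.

1/32

Kenji's mother's ABO genotype from OO × AB: 1/2 AO, 1/2 BO.
Crossing each possibility with the father BO and summing P(type A): 1/2·1/4 + 1/2·0 = 1/8.
Similarly for Rh via the mother's Rh distribution: P(Rh+) = 1/4.
Independent loci: 1/8 × 1/4 = 1/32.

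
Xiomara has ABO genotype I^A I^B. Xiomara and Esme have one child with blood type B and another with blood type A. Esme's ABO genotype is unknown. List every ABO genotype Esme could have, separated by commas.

I^A I^B, I^A i, I^B i, i i

For each candidate genotype of Esme, check whether crossing it with I^A I^B can produce every observed child phenotype.
  I^A I^A → possible child types {A, AB} ✗
  I^A I^B → possible child types {A, B, AB} ✓
  I^A i → possible child types {A, B, AB} ✓
  I^B I^B → possible child types {B, AB} ✗
  I^B i → possible child types {A, B, AB} ✓
  i i → possible child types {A, B} ✓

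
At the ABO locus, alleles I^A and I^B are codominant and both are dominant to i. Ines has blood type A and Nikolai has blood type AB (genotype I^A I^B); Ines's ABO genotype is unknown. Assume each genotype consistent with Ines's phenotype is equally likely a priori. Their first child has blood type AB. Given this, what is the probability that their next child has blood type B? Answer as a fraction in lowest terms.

1/12

Possible genotypes: Ines ∈ {I^A I^A, I^A i}; Nikolai ∈ {I^A I^B}.
Weight each parental genotype pair by prior × P(type-AB child):
  I^A I^A × I^A I^B: posterior weight 2/3; P(next child type B) = 0.
  I^A i × I^A I^B: posterior weight 1/3; P(next child type B) = 1/4.
Weighted sum = 1/12.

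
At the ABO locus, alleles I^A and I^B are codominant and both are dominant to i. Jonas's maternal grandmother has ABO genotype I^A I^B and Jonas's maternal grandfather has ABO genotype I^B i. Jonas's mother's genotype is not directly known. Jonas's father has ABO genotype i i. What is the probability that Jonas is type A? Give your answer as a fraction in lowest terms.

1/4

Jonas's mother's ABO genotype from I^A I^B × I^B i: 1/4 I^A I^B, 1/4 I^A i, 1/4 I^B I^B, 1/4 I^B i.
Crossing each possibility with the father i i and summing P(type A): 1/4·1/2 + 1/4·1/2 + 1/4·0 + 1/4·0 = 1/4.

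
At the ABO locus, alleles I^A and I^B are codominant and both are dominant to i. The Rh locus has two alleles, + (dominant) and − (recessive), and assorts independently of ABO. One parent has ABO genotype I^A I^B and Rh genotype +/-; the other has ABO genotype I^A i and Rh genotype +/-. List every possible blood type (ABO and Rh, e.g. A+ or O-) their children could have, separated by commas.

Gametes from I^A I^B × I^A i give offspring ABO genotypes I^A I^A, I^A I^B, I^A i, I^B i, i.e. phenotypes A, B, AB.
Rh cross +/- × +/- → phenotypes Rh+, Rh-.
Combining independently: A+, A-, B+, B-, AB+, AB-.

A+, A-, B+, B-, AB+, AB-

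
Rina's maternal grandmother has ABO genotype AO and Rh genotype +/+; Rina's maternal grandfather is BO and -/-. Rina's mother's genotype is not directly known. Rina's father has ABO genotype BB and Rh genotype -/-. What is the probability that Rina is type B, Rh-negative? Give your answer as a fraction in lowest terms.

3/8

Rina's mother's ABO genotype from AO × BO: 1/4 AB, 1/4 AO, 1/4 BO, 1/4 OO.
Crossing each possibility with the father BB and summing P(type B): 1/4·1/2 + 1/4·1/2 + 1/4·1 + 1/4·1 = 3/4.
Similarly for Rh via the mother's Rh distribution: P(Rh-) = 1/2.
Independent loci: 3/4 × 1/2 = 3/8.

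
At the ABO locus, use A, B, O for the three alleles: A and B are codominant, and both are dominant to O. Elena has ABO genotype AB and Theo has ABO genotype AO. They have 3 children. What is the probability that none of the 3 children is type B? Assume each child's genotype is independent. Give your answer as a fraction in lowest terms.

27/64

ABO cross AB × AO → 1/2 A, 1/4 B, 1/4 AB.
So P(type B) = 1/4 per child.
P(not type B) = 3/4 for one child; (3/4)^3 = 27/64.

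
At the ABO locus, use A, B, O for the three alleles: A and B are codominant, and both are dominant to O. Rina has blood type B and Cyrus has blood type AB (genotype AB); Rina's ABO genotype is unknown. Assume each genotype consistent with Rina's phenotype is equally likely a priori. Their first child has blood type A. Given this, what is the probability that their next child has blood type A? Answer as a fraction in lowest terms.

Possible genotypes: Rina ∈ {BB, BO}; Cyrus ∈ {AB}.
Weight each parental genotype pair by prior × P(type-A child):
  BO × AB: posterior weight 1; P(next child type A) = 1/4.
Weighted sum = 1/4.

1/4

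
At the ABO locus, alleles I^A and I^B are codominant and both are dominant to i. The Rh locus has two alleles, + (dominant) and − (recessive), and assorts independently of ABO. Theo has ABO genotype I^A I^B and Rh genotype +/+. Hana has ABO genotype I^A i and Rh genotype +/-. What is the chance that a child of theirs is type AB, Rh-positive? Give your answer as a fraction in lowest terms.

ABO cross I^A I^B × I^A i → offspring phenotypes: 1/2 A, 1/4 B, 1/4 AB.
Rh cross +/+ × +/- → 1 Rh+.
Independent loci: P(type AB, Rh-positive) = 1/4 × 1 = 1/4.

1/4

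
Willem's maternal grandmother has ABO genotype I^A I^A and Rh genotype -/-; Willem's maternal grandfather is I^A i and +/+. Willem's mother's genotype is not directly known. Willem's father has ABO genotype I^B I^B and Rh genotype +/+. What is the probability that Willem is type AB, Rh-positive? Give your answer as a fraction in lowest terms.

Willem's mother's ABO genotype from I^A I^A × I^A i: 1/2 I^A I^A, 1/2 I^A i.
Crossing each possibility with the father I^B I^B and summing P(type AB): 1/2·1 + 1/2·1/2 = 3/4.
Similarly for Rh via the mother's Rh distribution: P(Rh+) = 1.
Independent loci: 3/4 × 1 = 3/4.

3/4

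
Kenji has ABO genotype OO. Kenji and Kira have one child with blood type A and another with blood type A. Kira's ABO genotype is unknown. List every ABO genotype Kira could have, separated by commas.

For each candidate genotype of Kira, check whether crossing it with OO can produce every observed child phenotype.
  AA → possible child types {A} ✓
  AB → possible child types {A, B} ✓
  AO → possible child types {O, A} ✓
  BB → possible child types {B} ✗
  BO → possible child types {O, B} ✗
  OO → possible child types {O} ✗

AA, AB, AO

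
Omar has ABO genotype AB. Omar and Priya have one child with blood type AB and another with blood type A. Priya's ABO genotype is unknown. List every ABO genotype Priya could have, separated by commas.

For each candidate genotype of Priya, check whether crossing it with AB can produce every observed child phenotype.
  AA → possible child types {A, AB} ✓
  AB → possible child types {A, B, AB} ✓
  AO → possible child types {A, B, AB} ✓
  BB → possible child types {B, AB} ✗
  BO → possible child types {A, B, AB} ✓
  OO → possible child types {A, B} ✗

AA, AB, AO, BO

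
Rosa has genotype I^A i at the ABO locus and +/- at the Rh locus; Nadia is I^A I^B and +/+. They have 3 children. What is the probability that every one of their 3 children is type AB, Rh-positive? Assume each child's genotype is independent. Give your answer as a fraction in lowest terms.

1/64

ABO cross I^A i × I^A I^B → 1/2 A, 1/4 B, 1/4 AB.
Rh cross +/- × +/+ → 1 Rh+; so P(type AB, Rh-positive) = 1/4 × 1 = 1/4 per child.
All 3 independent: (1/4)^3 = 1/64.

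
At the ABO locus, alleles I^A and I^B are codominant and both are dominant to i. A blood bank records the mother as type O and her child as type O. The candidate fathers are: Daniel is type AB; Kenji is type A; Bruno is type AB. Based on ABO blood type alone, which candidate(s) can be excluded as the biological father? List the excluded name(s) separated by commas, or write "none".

A candidate is excluded only if no genotype consistent with his phenotype could produce a type O child with a type O mother.
Daniel (type AB): no genotype consistent with that phenotype can produce a type-O child with a type-O mother.
Bruno (type AB): no genotype consistent with that phenotype can produce a type-O child with a type-O mother.

Daniel, Bruno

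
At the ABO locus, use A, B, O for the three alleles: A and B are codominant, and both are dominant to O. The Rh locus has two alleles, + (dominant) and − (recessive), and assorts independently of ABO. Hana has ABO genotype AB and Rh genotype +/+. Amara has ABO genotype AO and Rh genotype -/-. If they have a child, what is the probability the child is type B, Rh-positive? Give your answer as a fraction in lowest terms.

1/4

ABO cross AB × AO → offspring phenotypes: 1/2 A, 1/4 B, 1/4 AB.
Rh cross +/+ × -/- → 1 Rh+.
Independent loci: P(type B, Rh-positive) = 1/4 × 1 = 1/4.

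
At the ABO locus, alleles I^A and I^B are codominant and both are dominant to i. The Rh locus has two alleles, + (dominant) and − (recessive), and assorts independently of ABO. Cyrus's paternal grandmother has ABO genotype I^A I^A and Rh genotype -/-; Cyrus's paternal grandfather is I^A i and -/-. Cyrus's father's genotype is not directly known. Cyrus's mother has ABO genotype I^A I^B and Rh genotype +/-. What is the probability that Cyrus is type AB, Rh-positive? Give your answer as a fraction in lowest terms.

Cyrus's father's ABO genotype from I^A I^A × I^A i: 1/2 I^A I^A, 1/2 I^A i.
Crossing each possibility with the mother I^A I^B and summing P(type AB): 1/2·1/2 + 1/2·1/4 = 3/8.
Similarly for Rh via the father's Rh distribution: P(Rh+) = 1/2.
Independent loci: 3/8 × 1/2 = 3/16.

3/16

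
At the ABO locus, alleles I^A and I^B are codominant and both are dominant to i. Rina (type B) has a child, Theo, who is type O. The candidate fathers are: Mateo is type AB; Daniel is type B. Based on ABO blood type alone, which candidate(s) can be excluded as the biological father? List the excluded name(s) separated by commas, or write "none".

Mateo

A candidate is excluded only if no genotype consistent with his phenotype could produce a type O child with a type B mother.
Mateo (type AB): no genotype consistent with that phenotype can produce a type-O child with a type-B mother.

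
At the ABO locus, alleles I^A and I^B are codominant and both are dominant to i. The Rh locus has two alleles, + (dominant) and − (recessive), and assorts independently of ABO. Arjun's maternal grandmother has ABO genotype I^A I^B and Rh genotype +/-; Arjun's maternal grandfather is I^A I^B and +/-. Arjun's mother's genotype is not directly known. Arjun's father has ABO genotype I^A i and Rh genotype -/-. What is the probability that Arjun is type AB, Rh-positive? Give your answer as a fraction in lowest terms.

Arjun's mother's ABO genotype from I^A I^B × I^A I^B: 1/4 I^A I^A, 1/2 I^A I^B, 1/4 I^B I^B.
Crossing each possibility with the father I^A i and summing P(type AB): 1/4·0 + 1/2·1/4 + 1/4·1/2 = 1/4.
Similarly for Rh via the mother's Rh distribution: P(Rh+) = 1/2.
Independent loci: 1/4 × 1/2 = 1/8.

1/8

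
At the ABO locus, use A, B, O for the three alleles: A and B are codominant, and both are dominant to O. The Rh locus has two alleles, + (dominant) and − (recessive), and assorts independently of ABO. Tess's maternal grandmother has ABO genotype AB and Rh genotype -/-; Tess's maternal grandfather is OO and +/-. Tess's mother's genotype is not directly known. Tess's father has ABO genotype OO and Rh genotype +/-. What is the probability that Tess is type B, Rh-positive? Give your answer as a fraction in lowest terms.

5/32

Tess's mother's ABO genotype from AB × OO: 1/2 AO, 1/2 BO.
Crossing each possibility with the father OO and summing P(type B): 1/2·0 + 1/2·1/2 = 1/4.
Similarly for Rh via the mother's Rh distribution: P(Rh+) = 5/8.
Independent loci: 1/4 × 5/8 = 5/32.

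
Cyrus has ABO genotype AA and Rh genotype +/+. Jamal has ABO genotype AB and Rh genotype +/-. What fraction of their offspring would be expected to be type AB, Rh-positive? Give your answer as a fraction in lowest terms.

1/2

ABO cross AA × AB → offspring phenotypes: 1/2 A, 1/2 AB.
Rh cross +/+ × +/- → 1 Rh+.
Independent loci: P(type AB, Rh-positive) = 1/2 × 1 = 1/2.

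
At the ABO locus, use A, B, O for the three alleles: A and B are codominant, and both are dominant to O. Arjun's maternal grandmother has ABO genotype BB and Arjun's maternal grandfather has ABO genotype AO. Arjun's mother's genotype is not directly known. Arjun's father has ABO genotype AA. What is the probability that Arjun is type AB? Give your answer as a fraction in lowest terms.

1/2

Arjun's mother's ABO genotype from BB × AO: 1/2 AB, 1/2 BO.
Crossing each possibility with the father AA and summing P(type AB): 1/2·1/2 + 1/2·1/2 = 1/2.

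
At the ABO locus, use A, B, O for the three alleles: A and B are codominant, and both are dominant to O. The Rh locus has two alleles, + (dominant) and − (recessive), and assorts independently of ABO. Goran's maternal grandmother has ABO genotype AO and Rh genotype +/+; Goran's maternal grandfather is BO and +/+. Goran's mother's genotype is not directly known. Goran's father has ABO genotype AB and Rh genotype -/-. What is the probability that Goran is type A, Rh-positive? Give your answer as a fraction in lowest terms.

Goran's mother's ABO genotype from AO × BO: 1/4 AB, 1/4 AO, 1/4 BO, 1/4 OO.
Crossing each possibility with the father AB and summing P(type A): 1/4·1/4 + 1/4·1/2 + 1/4·1/4 + 1/4·1/2 = 3/8.
Similarly for Rh via the mother's Rh distribution: P(Rh+) = 1.
Independent loci: 3/8 × 1 = 3/8.

3/8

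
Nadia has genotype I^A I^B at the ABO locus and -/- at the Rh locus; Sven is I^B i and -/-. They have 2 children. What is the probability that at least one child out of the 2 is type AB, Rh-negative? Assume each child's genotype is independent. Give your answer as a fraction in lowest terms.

7/16

ABO cross I^A I^B × I^B i → 1/4 A, 1/2 B, 1/4 AB.
Rh cross -/- × -/- → 1 Rh-; so P(type AB, Rh-negative) = 1/4 × 1 = 1/4 per child.
P(none) = (3/4)^2 = 9/16; P(at least one) = 1 − 9/16 = 7/16.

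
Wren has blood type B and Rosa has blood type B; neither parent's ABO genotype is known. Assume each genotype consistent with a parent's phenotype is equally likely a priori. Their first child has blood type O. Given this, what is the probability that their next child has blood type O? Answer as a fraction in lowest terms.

1/4

Possible genotypes: Wren ∈ {BB, BO}; Rosa ∈ {BB, BO}.
Weight each parental genotype pair by prior × P(type-O child):
  BO × BO: posterior weight 1; P(next child type O) = 1/4.
Weighted sum = 1/4.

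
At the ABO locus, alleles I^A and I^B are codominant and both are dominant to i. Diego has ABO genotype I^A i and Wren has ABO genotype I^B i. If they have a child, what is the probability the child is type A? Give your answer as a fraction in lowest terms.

1/4

ABO cross I^A i × I^B i → offspring phenotypes: 1/4 O, 1/4 A, 1/4 B, 1/4 AB.
So P(type A) = 1/4.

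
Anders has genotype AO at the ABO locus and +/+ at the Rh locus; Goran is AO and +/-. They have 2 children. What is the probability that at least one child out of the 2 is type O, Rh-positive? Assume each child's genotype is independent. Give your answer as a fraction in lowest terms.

7/16

ABO cross AO × AO → 1/4 O, 3/4 A.
Rh cross +/+ × +/- → 1 Rh+; so P(type O, Rh-positive) = 1/4 × 1 = 1/4 per child.
P(none) = (3/4)^2 = 9/16; P(at least one) = 1 − 9/16 = 7/16.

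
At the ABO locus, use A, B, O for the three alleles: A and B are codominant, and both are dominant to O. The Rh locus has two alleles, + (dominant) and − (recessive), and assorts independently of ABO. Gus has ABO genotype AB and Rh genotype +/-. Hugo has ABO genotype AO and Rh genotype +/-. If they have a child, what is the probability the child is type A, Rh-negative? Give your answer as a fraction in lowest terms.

1/8

ABO cross AB × AO → offspring phenotypes: 1/2 A, 1/4 B, 1/4 AB.
Rh cross +/- × +/- → 3/4 Rh+, 1/4 Rh-.
Independent loci: P(type A, Rh-negative) = 1/2 × 1/4 = 1/8.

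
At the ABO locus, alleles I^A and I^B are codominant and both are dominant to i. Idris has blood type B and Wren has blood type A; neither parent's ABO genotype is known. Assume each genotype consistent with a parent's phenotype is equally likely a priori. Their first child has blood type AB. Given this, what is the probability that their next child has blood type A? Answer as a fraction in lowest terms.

Possible genotypes: Idris ∈ {I^B I^B, I^B i}; Wren ∈ {I^A I^A, I^A i}.
Weight each parental genotype pair by prior × P(type-AB child):
  I^B I^B × I^A I^A: posterior weight 4/9; P(next child type A) = 0.
  I^B I^B × I^A i: posterior weight 2/9; P(next child type A) = 0.
  I^B i × I^A I^A: posterior weight 2/9; P(next child type A) = 1/2.
  I^B i × I^A i: posterior weight 1/9; P(next child type A) = 1/4.
Weighted sum = 5/36.

5/36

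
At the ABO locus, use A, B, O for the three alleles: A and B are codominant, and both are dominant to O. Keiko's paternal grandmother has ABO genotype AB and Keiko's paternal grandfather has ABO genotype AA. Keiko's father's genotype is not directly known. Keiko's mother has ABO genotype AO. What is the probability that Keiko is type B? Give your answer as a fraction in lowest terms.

Keiko's father's ABO genotype from AB × AA: 1/2 AA, 1/2 AB.
Crossing each possibility with the mother AO and summing P(type B): 1/2·0 + 1/2·1/4 = 1/8.

1/8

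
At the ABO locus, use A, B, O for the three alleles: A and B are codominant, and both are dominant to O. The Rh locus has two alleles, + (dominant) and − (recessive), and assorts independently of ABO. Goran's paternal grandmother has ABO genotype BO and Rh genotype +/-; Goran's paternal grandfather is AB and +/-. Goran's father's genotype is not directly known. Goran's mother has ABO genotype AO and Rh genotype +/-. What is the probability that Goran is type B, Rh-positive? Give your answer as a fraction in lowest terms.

Goran's father's ABO genotype from BO × AB: 1/4 AB, 1/4 AO, 1/4 BB, 1/4 BO.
Crossing each possibility with the mother AO and summing P(type B): 1/4·1/4 + 1/4·0 + 1/4·1/2 + 1/4·1/4 = 1/4.
Similarly for Rh via the father's Rh distribution: P(Rh+) = 3/4.
Independent loci: 1/4 × 3/4 = 3/16.

3/16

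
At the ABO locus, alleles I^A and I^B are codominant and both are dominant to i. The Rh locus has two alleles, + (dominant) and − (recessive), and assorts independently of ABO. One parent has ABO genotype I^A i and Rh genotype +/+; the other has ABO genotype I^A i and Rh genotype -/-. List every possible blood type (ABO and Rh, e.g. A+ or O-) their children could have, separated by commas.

O+, A+

Gametes from I^A i × I^A i give offspring ABO genotypes I^A I^A, I^A i, i i, i.e. phenotypes O, A.
Rh cross +/+ × -/- → phenotypes Rh+.
Combining independently: O+, A+.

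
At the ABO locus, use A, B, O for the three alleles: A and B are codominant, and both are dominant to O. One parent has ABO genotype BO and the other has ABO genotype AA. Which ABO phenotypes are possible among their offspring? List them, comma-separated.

Gametes from BO × AA give offspring ABO genotypes AB, AO, i.e. phenotypes A, AB.

A, AB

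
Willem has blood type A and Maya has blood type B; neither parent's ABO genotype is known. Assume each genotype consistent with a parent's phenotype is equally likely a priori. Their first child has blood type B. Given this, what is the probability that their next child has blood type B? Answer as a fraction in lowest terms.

5/12

Possible genotypes: Willem ∈ {AA, AO}; Maya ∈ {BB, BO}.
Weight each parental genotype pair by prior × P(type-B child):
  AO × BB: posterior weight 2/3; P(next child type B) = 1/2.
  AO × BO: posterior weight 1/3; P(next child type B) = 1/4.
Weighted sum = 5/12.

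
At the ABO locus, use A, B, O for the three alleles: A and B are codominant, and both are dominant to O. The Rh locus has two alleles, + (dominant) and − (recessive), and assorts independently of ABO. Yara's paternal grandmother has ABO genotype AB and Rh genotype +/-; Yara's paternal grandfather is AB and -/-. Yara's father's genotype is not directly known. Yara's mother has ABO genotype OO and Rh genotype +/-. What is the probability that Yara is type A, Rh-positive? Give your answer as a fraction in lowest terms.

Yara's father's ABO genotype from AB × AB: 1/4 AA, 1/2 AB, 1/4 BB.
Crossing each possibility with the mother OO and summing P(type A): 1/4·1 + 1/2·1/2 + 1/4·0 = 1/2.
Similarly for Rh via the father's Rh distribution: P(Rh+) = 5/8.
Independent loci: 1/2 × 5/8 = 5/16.

5/16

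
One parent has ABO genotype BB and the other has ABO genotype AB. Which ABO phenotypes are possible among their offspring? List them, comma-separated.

B, AB

Gametes from BB × AB give offspring ABO genotypes AB, BB, i.e. phenotypes B, AB.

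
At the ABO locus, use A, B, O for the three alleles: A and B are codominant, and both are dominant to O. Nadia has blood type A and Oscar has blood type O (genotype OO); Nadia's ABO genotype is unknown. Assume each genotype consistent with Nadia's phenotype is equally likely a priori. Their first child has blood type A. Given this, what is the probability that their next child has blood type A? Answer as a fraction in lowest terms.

5/6

Possible genotypes: Nadia ∈ {AA, AO}; Oscar ∈ {OO}.
Weight each parental genotype pair by prior × P(type-A child):
  AA × OO: posterior weight 2/3; P(next child type A) = 1.
  AO × OO: posterior weight 1/3; P(next child type A) = 1/2.
Weighted sum = 5/6.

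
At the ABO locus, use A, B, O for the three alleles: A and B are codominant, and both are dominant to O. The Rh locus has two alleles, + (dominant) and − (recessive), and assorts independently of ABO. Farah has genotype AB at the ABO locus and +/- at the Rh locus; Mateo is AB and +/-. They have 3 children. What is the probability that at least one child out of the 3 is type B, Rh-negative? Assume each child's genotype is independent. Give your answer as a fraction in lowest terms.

ABO cross AB × AB → 1/4 A, 1/4 B, 1/2 AB.
Rh cross +/- × +/- → 3/4 Rh+, 1/4 Rh-; so P(type B, Rh-negative) = 1/4 × 1/4 = 1/16 per child.
P(none) = (15/16)^3 = 3375/4096; P(at least one) = 1 − 3375/4096 = 721/4096.

721/4096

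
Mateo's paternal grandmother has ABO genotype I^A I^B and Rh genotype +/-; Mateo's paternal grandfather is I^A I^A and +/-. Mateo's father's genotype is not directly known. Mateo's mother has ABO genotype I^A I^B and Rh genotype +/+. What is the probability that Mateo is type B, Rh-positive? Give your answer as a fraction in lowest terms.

1/8

Mateo's father's ABO genotype from I^A I^B × I^A I^A: 1/2 I^A I^A, 1/2 I^A I^B.
Crossing each possibility with the mother I^A I^B and summing P(type B): 1/2·0 + 1/2·1/4 = 1/8.
Similarly for Rh via the father's Rh distribution: P(Rh+) = 1.
Independent loci: 1/8 × 1 = 1/8.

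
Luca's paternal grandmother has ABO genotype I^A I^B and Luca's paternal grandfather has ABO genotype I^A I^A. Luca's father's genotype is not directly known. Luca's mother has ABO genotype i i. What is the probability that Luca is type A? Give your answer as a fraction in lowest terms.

3/4

Luca's father's ABO genotype from I^A I^B × I^A I^A: 1/2 I^A I^A, 1/2 I^A I^B.
Crossing each possibility with the mother i i and summing P(type A): 1/2·1 + 1/2·1/2 = 3/4.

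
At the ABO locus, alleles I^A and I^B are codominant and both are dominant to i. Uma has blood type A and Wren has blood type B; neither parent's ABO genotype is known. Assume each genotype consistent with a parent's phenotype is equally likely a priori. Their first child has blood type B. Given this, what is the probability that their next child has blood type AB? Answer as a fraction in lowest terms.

Possible genotypes: Uma ∈ {I^A I^A, I^A i}; Wren ∈ {I^B I^B, I^B i}.
Weight each parental genotype pair by prior × P(type-B child):
  I^A i × I^B I^B: posterior weight 2/3; P(next child type AB) = 1/2.
  I^A i × I^B i: posterior weight 1/3; P(next child type AB) = 1/4.
Weighted sum = 5/12.

5/12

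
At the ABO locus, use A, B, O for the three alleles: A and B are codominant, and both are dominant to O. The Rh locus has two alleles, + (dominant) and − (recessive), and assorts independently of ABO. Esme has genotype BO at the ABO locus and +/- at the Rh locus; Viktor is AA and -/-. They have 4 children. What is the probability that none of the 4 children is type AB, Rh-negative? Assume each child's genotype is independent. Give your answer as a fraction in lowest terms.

ABO cross BO × AA → 1/2 A, 1/2 AB.
Rh cross +/- × -/- → 1/2 Rh+, 1/2 Rh-; so P(type AB, Rh-negative) = 1/2 × 1/2 = 1/4 per child.
P(not type AB, Rh-negative) = 3/4 for one child; (3/4)^4 = 81/256.

81/256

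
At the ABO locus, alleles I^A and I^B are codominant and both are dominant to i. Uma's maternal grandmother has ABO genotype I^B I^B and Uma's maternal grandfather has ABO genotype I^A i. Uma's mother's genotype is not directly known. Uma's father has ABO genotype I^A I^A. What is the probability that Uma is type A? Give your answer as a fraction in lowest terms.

Uma's mother's ABO genotype from I^B I^B × I^A i: 1/2 I^A I^B, 1/2 I^B i.
Crossing each possibility with the father I^A I^A and summing P(type A): 1/2·1/2 + 1/2·1/2 = 1/2.

1/2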